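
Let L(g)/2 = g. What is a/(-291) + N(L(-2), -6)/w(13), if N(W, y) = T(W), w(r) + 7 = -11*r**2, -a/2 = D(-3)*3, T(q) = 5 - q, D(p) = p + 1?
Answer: -2779/60334 ≈ -0.046060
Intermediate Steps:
L(g) = 2*g
D(p) = 1 + p
a = 12 (a = -2*(1 - 3)*3 = -(-4)*3 = -2*(-6) = 12)
w(r) = -7 - 11*r**2
N(W, y) = 5 - W
a/(-291) + N(L(-2), -6)/w(13) = 12/(-291) + (5 - 2*(-2))/(-7 - 11*13**2) = 12*(-1/291) + (5 - 1*(-4))/(-7 - 11*169) = -4/97 + (5 + 4)/(-7 - 1859) = -4/97 + 9/(-1866) = -4/97 + 9*(-1/1866) = -4/97 - 3/622 = -2779/60334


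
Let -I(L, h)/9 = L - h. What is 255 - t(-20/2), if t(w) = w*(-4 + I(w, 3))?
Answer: 1385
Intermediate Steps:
I(L, h) = -9*L + 9*h (I(L, h) = -9*(L - h) = -9*L + 9*h)
t(w) = w*(23 - 9*w) (t(w) = w*(-4 + (-9*w + 9*3)) = w*(-4 + (-9*w + 27)) = w*(-4 + (27 - 9*w)) = w*(23 - 9*w))
255 - t(-20/2) = 255 - (-20/2)*(23 - (-180)/2) = 255 - (-20*½)*(23 - (-180)/2) = 255 - (-10)*(23 - 9*(-10)) = 255 - (-10)*(23 + 90) = 255 - (-10)*113 = 255 - 1*(-1130) = 255 + 1130 = 1385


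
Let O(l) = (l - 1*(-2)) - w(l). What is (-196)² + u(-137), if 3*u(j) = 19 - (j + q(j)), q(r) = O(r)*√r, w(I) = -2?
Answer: 38468 + 133*I*√137/3 ≈ 38468.0 + 518.91*I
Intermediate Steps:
O(l) = 4 + l (O(l) = (l - 1*(-2)) - 1*(-2) = (l + 2) + 2 = (2 + l) + 2 = 4 + l)
q(r) = √r*(4 + r) (q(r) = (4 + r)*√r = √r*(4 + r))
u(j) = 19/3 - j/3 - √j*(4 + j)/3 (u(j) = (19 - (j + √j*(4 + j)))/3 = (19 + (-j - √j*(4 + j)))/3 = (19 - j - √j*(4 + j))/3 = 19/3 - j/3 - √j*(4 + j)/3)
(-196)² + u(-137) = (-196)² + (19/3 - ⅓*(-137) - √(-137)*(4 - 137)/3) = 38416 + (19/3 + 137/3 - ⅓*I*√137*(-133)) = 38416 + (19/3 + 137/3 + 133*I*√137/3) = 38416 + (52 + 133*I*√137/3) = 38468 + 133*I*√137/3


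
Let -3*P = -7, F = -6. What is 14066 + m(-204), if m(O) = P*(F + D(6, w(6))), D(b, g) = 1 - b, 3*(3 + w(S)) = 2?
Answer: 42121/3 ≈ 14040.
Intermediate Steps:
w(S) = -7/3 (w(S) = -3 + (⅓)*2 = -3 + ⅔ = -7/3)
P = 7/3 (P = -⅓*(-7) = 7/3 ≈ 2.3333)
m(O) = -77/3 (m(O) = 7*(-6 + (1 - 1*6))/3 = 7*(-6 + (1 - 6))/3 = 7*(-6 - 5)/3 = (7/3)*(-11) = -77/3)
14066 + m(-204) = 14066 - 77/3 = 42121/3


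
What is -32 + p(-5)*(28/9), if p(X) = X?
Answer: -428/9 ≈ -47.556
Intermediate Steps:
-32 + p(-5)*(28/9) = -32 - 140/9 = -428/9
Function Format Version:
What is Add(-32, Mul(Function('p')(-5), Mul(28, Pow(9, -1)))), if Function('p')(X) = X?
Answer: Rational(-428, 9) ≈ -47.556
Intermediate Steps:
Add(-32, Mul(Function('p')(-5), Mul(28, Pow(9, -1)))) = Add(-32, Mul(-5, Mul(28, Pow(9, -1)))) = Add(-32, Mul(-5, Mul(28, Rational(1, 9)))) = Add(-32, Mul(-5, Rational(28, 9))) = Add(-32, Rational(-140, 9)) = Rational(-428, 9)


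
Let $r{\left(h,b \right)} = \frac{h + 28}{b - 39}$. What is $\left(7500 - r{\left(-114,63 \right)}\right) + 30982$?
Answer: $\frac{461827}{12} \approx 38486.0$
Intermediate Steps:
$r{\left(h,b \right)} = \frac{28 + h}{-39 + b}$
$\left(7500 - r{\left(-114,63 \right)}\right) + 30982 = \left(7500 - \frac{28 - 114}{-39 + 63}\right) + 30982 = \left(7500 - \frac{1}{24} \left(-86\right)\right) + 30982 = \left(7500 - - \frac{43}{12}\right) + 30982 = \left(7500 + \frac{43}{12}\right) + 30982 = \frac{90043}{12} + 30982 = \frac{461827}{12}$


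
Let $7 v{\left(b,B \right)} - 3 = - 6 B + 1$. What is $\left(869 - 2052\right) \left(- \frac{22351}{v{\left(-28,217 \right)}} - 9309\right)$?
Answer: $\frac{14109197375}{1298} \approx 1.087 \cdot 10^{7}$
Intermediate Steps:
$v{\left(b,B \right)} = \frac{4}{7} - \frac{6 B}{7}$ ($v{\left(b,B \right)} = \frac{3}{7} + \frac{- 6 B + 1}{7} = \frac{3}{7} + \frac{1 - 6 B}{7} = \frac{3}{7} - \left(- \frac{1}{7} + \frac{6 B}{7}\right) = \frac{4}{7} - \frac{6 B}{7}$)
$\left(869 - 2052\right) \left(- \frac{22351}{v{\left(-28,217 \right)}} - 9309\right) = \left(869 - 2052\right) \left(- \frac{22351}{\frac{4}{7} - 186} - 9309\right) = - 1183 \left(- \frac{22351}{\frac{4}{7} - 186} - 9309\right) = - 1183 \left(- \frac{22351}{- \frac{1298}{7}} - 9309\right) = - 1183 \left(\left(-22351\right) \left(- \frac{7}{1298}\right) - 9309\right) = - 1183 \left(\frac{156457}{1298} - 9309\right) = \left(-1183\right) \left(- \frac{11926625}{1298}\right) = \frac{14109197375}{1298}$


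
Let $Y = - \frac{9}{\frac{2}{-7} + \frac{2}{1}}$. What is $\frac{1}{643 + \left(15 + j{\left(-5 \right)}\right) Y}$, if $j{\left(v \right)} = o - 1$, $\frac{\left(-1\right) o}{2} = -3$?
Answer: $\frac{1}{538} \approx 0.0018587$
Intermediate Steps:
$o = 6$ ($o = \left(-2\right) \left(-3\right) = 6$)
$j{\left(v \right)} = 5$ ($j{\left(v \right)} = 6 - 1 = 5$)
$Y = - \frac{21}{4}$ ($Y = - \frac{9}{2 \left(- \frac{1}{7}\right) + 2 \cdot 1} = - \frac{9}{- \frac{2}{7} + 2} = - \frac{9}{\frac{12}{7}} = \left(-9\right) \frac{7}{12} = - \frac{21}{4} \approx -5.25$)
$\frac{1}{643 + \left(15 + j{\left(-5 \right)}\right) Y} = \frac{1}{643 + \left(15 + 5\right) \left(- \frac{21}{4}\right)} = \frac{1}{643 + 20 \left(- \frac{21}{4}\right)} = \frac{1}{643 - 105} = \frac{1}{538}$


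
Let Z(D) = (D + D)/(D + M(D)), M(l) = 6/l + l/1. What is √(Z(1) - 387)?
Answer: I*√1547/2 ≈ 19.666*I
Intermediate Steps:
M(l) = l + 6/l (M(l) = 6/l + l*1 = 6/l + l = l + 6/l)
Z(D) = 2*D/(2*D + 6/D) (Z(D) = (D + D)/(D + (D + 6/D)) = (2*D)/(2*D + 6/D) = 2*D/(2*D + 6/D))
√(Z(1) - 387) = √(1²/(3 + 1²) - 387) = √(1/(3 + 1) - 387) = √(1/4 - 387) = √(1*(¼) - 387) = √(¼ - 387) = √(-1547/4) = I*√1547/2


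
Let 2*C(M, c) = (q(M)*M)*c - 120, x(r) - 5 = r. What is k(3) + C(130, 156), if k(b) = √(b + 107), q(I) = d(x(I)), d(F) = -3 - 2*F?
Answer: -2768280 + √110 ≈ -2.7683e+6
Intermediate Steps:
x(r) = 5 + r
q(I) = -13 - 2*I (q(I) = -3 - 2*(5 + I) = -3 + (-10 - 2*I) = -13 - 2*I)
C(M, c) = -60 + M*c*(-13 - 2*M)/2 (C(M, c) = (((-13 - 2*M)*M)*c - 120)/2 = ((M*(-13 - 2*M))*c - 120)/2 = (M*c*(-13 - 2*M) - 120)/2 = (-120 + M*c*(-13 - 2*M))/2 = -60 + M*c*(-13 - 2*M)/2)
k(b) = √(107 + b)
k(3) + C(130, 156) = √(107 + 3) + (-60 - ½*130*156*(13 + 2*130)) = √110 + (-60 - ½*130*156*(13 + 260)) = √110 + (-60 - ½*130*156*273) = √110 + (-60 - 2768220) = √110 - 2768280 = -2768280 + √110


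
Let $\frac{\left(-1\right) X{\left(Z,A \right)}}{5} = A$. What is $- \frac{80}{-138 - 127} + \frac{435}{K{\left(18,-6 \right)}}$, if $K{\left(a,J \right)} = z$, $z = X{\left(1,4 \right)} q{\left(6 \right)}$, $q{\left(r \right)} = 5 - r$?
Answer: $\frac{4675}{212} \approx 22.052$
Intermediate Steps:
$X{\left(Z,A \right)} = - 5 A$
$z = 20$ ($z = \left(-5\right) 4 \left(5 - 6\right) = - 20 \left(5 - 6\right) = \left(-20\right) \left(-1\right) = 20$)
$K{\left(a,J \right)} = 20$
$- \frac{80}{-138 - 127} + \frac{435}{K{\left(18,-6 \right)}} = - \frac{80}{-138 - 127} + \frac{435}{20} = - \frac{80}{-265} + 435 \cdot \frac{1}{20} = \left(-80\right) \left(- \frac{1}{265}\right) + \frac{87}{4} = \frac{16}{53} + \frac{87}{4} = \frac{4675}{212}$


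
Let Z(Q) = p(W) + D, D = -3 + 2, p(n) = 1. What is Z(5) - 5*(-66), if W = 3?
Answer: 330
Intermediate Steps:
D = -1
Z(Q) = 0 (Z(Q) = 1 - 1 = 0)
Z(5) - 5*(-66) = 0 - 5*(-66) = 0 + 330 = 330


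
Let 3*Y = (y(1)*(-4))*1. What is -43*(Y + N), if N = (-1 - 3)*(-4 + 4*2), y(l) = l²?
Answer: 2236/3 ≈ 745.33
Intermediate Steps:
N = -16 (N = -4*(-4 + 8) = -4*4 = -16)
Y = -4/3 (Y = ((1²*(-4))*1)/3 = ((1*(-4))*1)/3 = (-4*1)/3 = (⅓)*(-4) = -4/3 ≈ -1.3333)
-43*(Y + N) = -43*(-4/3 - 16) = -43*(-52/3) = 2236/3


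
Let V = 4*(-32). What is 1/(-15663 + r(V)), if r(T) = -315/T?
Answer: -128/2004549 ≈ -6.3855e-5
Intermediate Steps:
V = -128
1/(-15663 + r(V)) = 1/(-15663 - 315/(-128)) = 1/(-15663 - 315*(-1/128)) = 1/(-15663 + 315/128) = 1/(-2004549/128) = -128/2004549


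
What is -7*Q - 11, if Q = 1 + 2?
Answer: -32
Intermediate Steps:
Q = 3
-7*Q - 11 = -7*3 - 11 = -21 - 11 = -32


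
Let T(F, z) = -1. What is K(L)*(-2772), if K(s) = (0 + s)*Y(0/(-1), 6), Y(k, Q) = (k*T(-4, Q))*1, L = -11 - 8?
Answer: 0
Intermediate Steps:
L = -19
Y(k, Q) = -k (Y(k, Q) = (k*(-1))*1 = -k*1 = -k)
K(s) = 0 (K(s) = (0 + s)*(-0/(-1)) = s*(-0*(-1)) = s*(-1*0) = s*0 = 0)
K(L)*(-2772) = 0*(-2772) = 0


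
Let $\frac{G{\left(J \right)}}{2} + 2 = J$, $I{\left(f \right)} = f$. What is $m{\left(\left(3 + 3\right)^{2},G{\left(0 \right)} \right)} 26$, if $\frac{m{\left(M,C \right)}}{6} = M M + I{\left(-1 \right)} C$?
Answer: $202800$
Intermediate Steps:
$G{\left(J \right)} = -4 + 2 J$
$m{\left(M,C \right)} = - 6 C + 6 M^{2}$ ($m{\left(M,C \right)} = 6 \left(M M - C\right) = 6 \left(M^{2} - C\right) = - 6 C + 6 M^{2}$)
$m{\left(\left(3 + 3\right)^{2},G{\left(0 \right)} \right)} 26 = \left(- 6 \left(-4 + 2 \cdot 0\right) + 6 \left(\left(3 + 3\right)^{2}\right)^{2}\right) 26 = \left(- 6 \left(-4 + 0\right) + 6 \left(6^{2}\right)^{2}\right) 26 = \left(\left(-6\right) \left(-4\right) + 6 \cdot 36^{2}\right) 26 = \left(24 + 6 \cdot 1296\right) 26 = \left(24 + 7776\right) 26 = 7800 \cdot 26 = 202800$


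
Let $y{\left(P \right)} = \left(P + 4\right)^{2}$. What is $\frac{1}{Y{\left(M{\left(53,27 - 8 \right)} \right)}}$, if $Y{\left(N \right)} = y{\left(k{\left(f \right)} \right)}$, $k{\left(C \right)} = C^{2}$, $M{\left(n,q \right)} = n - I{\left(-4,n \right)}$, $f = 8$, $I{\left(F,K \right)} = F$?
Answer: $\frac{1}{4624} \approx 0.00021626$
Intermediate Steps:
$M{\left(n,q \right)} = 4 + n$ ($M{\left(n,q \right)} = n - -4 = n + 4 = 4 + n$)
$y{\left(P \right)} = \left(4 + P\right)^{2}$
$Y{\left(N \right)} = 4624$ ($Y{\left(N \right)} = \left(4 + 8^{2}\right)^{2} = \left(4 + 64\right)^{2} = 68^{2} = 4624$)
$\frac{1}{Y{\left(M{\left(53,27 - 8 \right)} \right)}} = \frac{1}{4624}$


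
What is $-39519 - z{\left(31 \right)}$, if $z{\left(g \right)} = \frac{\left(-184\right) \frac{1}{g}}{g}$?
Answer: $- \frac{37977575}{961} \approx -39519.0$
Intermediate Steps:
$z{\left(g \right)} = - \frac{184}{g^{2}}$
$-39519 - z{\left(31 \right)} = -39519 - - \frac{184}{961} = -39519 + \frac{184}{961} = - \frac{37977575}{961}$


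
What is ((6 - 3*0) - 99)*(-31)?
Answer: 2883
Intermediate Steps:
((6 - 3*0) - 99)*(-31) = ((6 + 0) - 99)*(-31) = (6 - 99)*(-31) = -93*(-31) = 2883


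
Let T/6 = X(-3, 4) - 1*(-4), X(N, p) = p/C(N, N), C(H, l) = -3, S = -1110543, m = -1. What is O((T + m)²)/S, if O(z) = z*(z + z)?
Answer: -33750/370181 ≈ -0.091172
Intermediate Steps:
X(N, p) = -p/3 (X(N, p) = p/(-3) = p*(-⅓) = -p/3)
T = 16 (T = 6*(-⅓*4 - 1*(-4)) = 6*(-4/3 + 4) = 6*(8/3) = 16)
O(z) = 2*z² (O(z) = z*(2*z) = 2*z²)
O((T + m)²)/S = (2*((16 - 1)²)²)/(-1110543) = (2*(15²)²)*(-1/1110543) = (2*225²)*(-1/1110543) = (2*50625)*(-1/1110543) = 101250*(-1/1110543) = -33750/370181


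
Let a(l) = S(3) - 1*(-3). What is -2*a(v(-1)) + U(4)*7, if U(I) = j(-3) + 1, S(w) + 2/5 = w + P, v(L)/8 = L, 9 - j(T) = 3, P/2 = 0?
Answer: 189/5 ≈ 37.800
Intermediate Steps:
P = 0 (P = 2*0 = 0)
j(T) = 6 (j(T) = 9 - 1*3 = 9 - 3 = 6)
v(L) = 8*L
S(w) = -2/5 + w (S(w) = -2/5 + (w + 0) = -2/5 + w)
U(I) = 7 (U(I) = 6 + 1 = 7)
a(l) = 28/5 (a(l) = (-2/5 + 3) - 1*(-3) = 13/5 + 3 = 28/5)
-2*a(v(-1)) + U(4)*7 = -2*28/5 + 7*7 = -56/5 + 49 = 189/5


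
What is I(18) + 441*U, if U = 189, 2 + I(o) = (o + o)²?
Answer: 84643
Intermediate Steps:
I(o) = -2 + 4*o² (I(o) = -2 + (o + o)² = -2 + (2*o)² = -2 + 4*o²)
I(18) + 441*U = (-2 + 4*18²) + 441*189 = (-2 + 4*324) + 83349 = (-2 + 1296) + 83349 = 1294 + 83349 = 84643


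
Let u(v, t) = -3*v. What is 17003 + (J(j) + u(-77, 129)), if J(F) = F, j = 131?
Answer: 17365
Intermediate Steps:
17003 + (J(j) + u(-77, 129)) = 17003 + (131 - 3*(-77)) = 17003 + (131 + 231) = 17003 + 362 = 17365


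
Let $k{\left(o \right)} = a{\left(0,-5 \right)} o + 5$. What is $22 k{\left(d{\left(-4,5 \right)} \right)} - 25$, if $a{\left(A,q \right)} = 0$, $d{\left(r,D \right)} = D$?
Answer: $85$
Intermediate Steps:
$k{\left(o \right)} = 5$ ($k{\left(o \right)} = 0 o + 5 = 0 + 5 = 5$)
$22 k{\left(d{\left(-4,5 \right)} \right)} - 25 = 22 \cdot 5 - 25 = 110 - 25 = 85$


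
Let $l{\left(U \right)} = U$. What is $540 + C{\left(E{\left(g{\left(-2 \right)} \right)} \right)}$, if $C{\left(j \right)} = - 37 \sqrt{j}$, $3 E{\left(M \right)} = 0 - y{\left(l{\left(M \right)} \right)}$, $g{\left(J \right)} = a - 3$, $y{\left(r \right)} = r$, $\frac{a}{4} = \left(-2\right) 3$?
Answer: $429$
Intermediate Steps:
$a = -24$ ($a = 4 \left(\left(-2\right) 3\right) = 4 \left(-6\right) = -24$)
$g{\left(J \right)} = -27$ ($g{\left(J \right)} = -24 - 3 = -27$)
$E{\left(M \right)} = - \frac{M}{3}$ ($E{\left(M \right)} = \frac{0 - M}{3} = \frac{\left(-1\right) M}{3} = - \frac{M}{3}$)
$540 + C{\left(E{\left(g{\left(-2 \right)} \right)} \right)} = 540 - 37 \sqrt{\left(- \frac{1}{3}\right) \left(-27\right)} = 540 - 37 \sqrt{9} = 540 - 111 = 429$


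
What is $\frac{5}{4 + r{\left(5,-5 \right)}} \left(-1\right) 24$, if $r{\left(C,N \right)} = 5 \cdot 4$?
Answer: $-5$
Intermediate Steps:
$r{\left(C,N \right)} = 20$
$\frac{5}{4 + r{\left(5,-5 \right)}} \left(-1\right) 24 = \frac{5}{4 + 20} \left(-1\right) 24 = \frac{5}{24} \left(-1\right) 24 = \left(- \frac{5}{24}\right) 24 = -5$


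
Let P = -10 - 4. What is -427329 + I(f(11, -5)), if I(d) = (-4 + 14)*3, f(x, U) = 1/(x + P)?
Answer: -427299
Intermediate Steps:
P = -14
f(x, U) = 1/(-14 + x) (f(x, U) = 1/(x - 14) = 1/(-14 + x))
I(d) = 30 (I(d) = 10*3 = 30)
-427329 + I(f(11, -5)) = -427329 + 30 = -427299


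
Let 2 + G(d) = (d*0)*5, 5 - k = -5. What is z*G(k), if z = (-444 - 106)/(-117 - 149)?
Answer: -550/133 ≈ -4.1353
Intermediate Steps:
k = 10 (k = 5 - 1*(-5) = 5 + 5 = 10)
G(d) = -2 (G(d) = -2 + (d*0)*5 = -2 + 0*5 = -2 + 0 = -2)
z = 275/133 (z = -550/(-266) = -550*(-1/266) = 275/133 ≈ 2.0677)
z*G(k) = (275/133)*(-2) = -550/133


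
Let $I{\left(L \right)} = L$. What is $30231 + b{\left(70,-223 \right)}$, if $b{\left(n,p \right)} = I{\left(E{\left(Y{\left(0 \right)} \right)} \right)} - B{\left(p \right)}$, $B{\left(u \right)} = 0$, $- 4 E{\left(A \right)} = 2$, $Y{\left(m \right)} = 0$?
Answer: $\frac{60461}{2} \approx 30231.0$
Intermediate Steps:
$E{\left(A \right)} = - \frac{1}{2}$ ($E{\left(A \right)} = \left(- \frac{1}{4}\right) 2 = - \frac{1}{2}$)
$b{\left(n,p \right)} = - \frac{1}{2}$ ($b{\left(n,p \right)} = - \frac{1}{2} - 0 = - \frac{1}{2} + 0 = - \frac{1}{2}$)
$30231 + b{\left(70,-223 \right)} = 30231 - \frac{1}{2} = \frac{60461}{2}$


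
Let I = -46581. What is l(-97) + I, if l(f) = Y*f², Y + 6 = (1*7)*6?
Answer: 292143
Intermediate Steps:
Y = 36 (Y = -6 + (1*7)*6 = -6 + 7*6 = -6 + 42 = 36)
l(f) = 36*f²
l(-97) + I = 36*(-97)² - 46581 = 36*9409 - 46581 = 338724 - 46581 = 292143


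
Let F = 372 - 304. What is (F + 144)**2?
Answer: 44944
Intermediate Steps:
F = 68
(F + 144)**2 = (68 + 144)**2 = 212**2 = 44944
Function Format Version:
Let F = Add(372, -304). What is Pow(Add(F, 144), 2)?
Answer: 44944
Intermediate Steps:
F = 68
Pow(Add(F, 144), 2) = Pow(Add(68, 144), 2) = Pow(212, 2) = 44944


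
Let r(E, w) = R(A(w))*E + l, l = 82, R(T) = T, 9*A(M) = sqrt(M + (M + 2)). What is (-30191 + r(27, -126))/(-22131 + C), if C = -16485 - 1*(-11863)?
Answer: 30109/26753 - 15*I*sqrt(10)/26753 ≈ 1.1254 - 0.001773*I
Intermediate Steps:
A(M) = sqrt(2 + 2*M)/9 (A(M) = sqrt(M + (M + 2))/9 = sqrt(M + (2 + M))/9 = sqrt(2 + 2*M)/9)
r(E, w) = 82 + E*sqrt(2 + 2*w)/9 (r(E, w) = (sqrt(2 + 2*w)/9)*E + 82 = E*sqrt(2 + 2*w)/9 + 82 = 82 + E*sqrt(2 + 2*w)/9)
C = -4622 (C = -16485 + 11863 = -4622)
(-30191 + r(27, -126))/(-22131 + C) = (-30191 + (82 + (1/9)*27*sqrt(2 + 2*(-126))))/(-22131 - 4622) = (-30191 + (82 + (1/9)*27*sqrt(2 - 252)))/(-26753) = (-30191 + (82 + (1/9)*27*sqrt(-250)))*(-1/26753) = (-30191 + (82 + (1/9)*27*(5*I*sqrt(10))))*(-1/26753) = (-30191 + (82 + 15*I*sqrt(10)))*(-1/26753) = (-30109 + 15*I*sqrt(10))*(-1/26753) = 30109/26753 - 15*I*sqrt(10)/26753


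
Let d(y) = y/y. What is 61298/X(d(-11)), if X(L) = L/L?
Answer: 61298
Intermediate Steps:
d(y) = 1
X(L) = 1
61298/X(d(-11)) = 61298/1 = 61298*1 = 61298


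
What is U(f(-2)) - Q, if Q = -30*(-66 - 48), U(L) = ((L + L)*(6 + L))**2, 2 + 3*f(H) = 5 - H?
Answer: -224120/81 ≈ -2766.9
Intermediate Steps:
f(H) = 1 - H/3 (f(H) = -2/3 + (5 - H)/3 = -2/3 + (5/3 - H/3) = 1 - H/3)
U(L) = 4*L**2*(6 + L)**2 (U(L) = ((2*L)*(6 + L))**2 = (2*L*(6 + L))**2 = 4*L**2*(6 + L)**2)
Q = 3420 (Q = -30*(-114) = 3420)
U(f(-2)) - Q = 4*(1 - 1/3*(-2))**2*(6 + (1 - 1/3*(-2)))**2 - 1*3420 = 4*(1 + 2/3)**2*(6 + (1 + 2/3))**2 - 3420 = 4*(5/3)**2*(6 + 5/3)**2 - 3420 = 4*(25/9)*(23/3)**2 - 3420 = 4*(25/9)*(529/9) - 3420 = 52900/81 - 3420 = -224120/81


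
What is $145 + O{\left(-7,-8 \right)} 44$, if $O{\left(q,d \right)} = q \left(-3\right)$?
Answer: $1069$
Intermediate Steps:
$O{\left(q,d \right)} = - 3 q$
$145 + O{\left(-7,-8 \right)} 44 = 145 + \left(-3\right) \left(-7\right) 44 = 145 + 21 \cdot 44 = 145 + 924 = 1069$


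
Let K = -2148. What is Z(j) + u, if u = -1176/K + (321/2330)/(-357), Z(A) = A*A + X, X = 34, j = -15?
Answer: 12881667777/49631330 ≈ 259.55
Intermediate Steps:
Z(A) = 34 + A² (Z(A) = A*A + 34 = A² + 34 = 34 + A²)
u = 27153307/49631330 (u = -1176/(-2148) + (321/2330)/(-357) = -1176*(-1/2148) + (321*(1/2330))*(-1/357) = 98/179 + (321/2330)*(-1/357) = 98/179 - 107/277270 = 27153307/49631330 ≈ 0.54710)
Z(j) + u = (34 + (-15)²) + 27153307/49631330 = (34 + 225) + 27153307/49631330 = 259 + 27153307/49631330 = 12881667777/49631330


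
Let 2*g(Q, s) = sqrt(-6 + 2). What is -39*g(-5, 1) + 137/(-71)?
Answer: -137/71 - 39*I ≈ -1.9296 - 39.0*I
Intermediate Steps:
g(Q, s) = I (g(Q, s) = sqrt(-6 + 2)/2 = sqrt(-4)/2 = (2*I)/2 = I)
-39*g(-5, 1) + 137/(-71) = -39*I + 137/(-71) = -39*I + 137*(-1/71) = -39*I - 137/71 = -137/71 - 39*I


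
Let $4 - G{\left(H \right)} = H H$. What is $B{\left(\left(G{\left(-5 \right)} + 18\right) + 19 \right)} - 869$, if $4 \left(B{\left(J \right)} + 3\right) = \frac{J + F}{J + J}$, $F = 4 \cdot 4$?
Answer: $- \frac{3487}{4} \approx -871.75$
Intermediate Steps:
$G{\left(H \right)} = 4 - H^{2}$ ($G{\left(H \right)} = 4 - H H = 4 - H^{2}$)
$F = 16$
$B{\left(J \right)} = -3 + \frac{16 + J}{8 J}$ ($B{\left(J \right)} = -3 + \frac{\left(J + 16\right) \frac{1}{J + J}}{4} = -3 + \frac{\left(16 + J\right) \frac{1}{2 J}}{4} = -3 + \frac{\frac{1}{2} \frac{1}{J} \left(16 + J\right)}{4} = -3 + \frac{16 + J}{8 J}$)
$B{\left(\left(G{\left(-5 \right)} + 18\right) + 19 \right)} - 869 = \left(- \frac{23}{8} + \frac{2}{\left(\left(4 - \left(-5\right)^{2}\right) + 18\right) + 19}\right) - 869 = \left(- \frac{23}{8} + \frac{2}{\left(\left(4 - 25\right) + 18\right) + 19}\right) - 869 = \left(- \frac{23}{8} + \frac{2}{\left(-21 + 18\right) + 19}\right) - 869 = \left(- \frac{23}{8} + \frac{2}{-3 + 19}\right) - 869 = \left(- \frac{23}{8} + \frac{2}{16}\right) - 869 = \left(- \frac{23}{8} + 2 \cdot \frac{1}{16}\right) - 869 = \left(- \frac{23}{8} + \frac{1}{8}\right) - 869 = - \frac{11}{4} - 869 = - \frac{3487}{4}$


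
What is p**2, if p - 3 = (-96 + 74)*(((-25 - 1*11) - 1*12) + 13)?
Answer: 597529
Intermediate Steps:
p = 773 (p = 3 + (-96 + 74)*(((-25 - 1*11) - 1*12) + 13) = 3 - 22*(((-25 - 11) - 12) + 13) = 3 - 22*((-36 - 12) + 13) = 3 - 22*(-48 + 13) = 3 - 22*(-35) = 3 + 770 = 773)
p**2 = 773**2 = 597529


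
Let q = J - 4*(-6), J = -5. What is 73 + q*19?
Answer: 434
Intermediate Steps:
q = 19 (q = -5 - 4*(-6) = -5 + 24 = 19)
73 + q*19 = 73 + 19*19 = 73 + 361 = 434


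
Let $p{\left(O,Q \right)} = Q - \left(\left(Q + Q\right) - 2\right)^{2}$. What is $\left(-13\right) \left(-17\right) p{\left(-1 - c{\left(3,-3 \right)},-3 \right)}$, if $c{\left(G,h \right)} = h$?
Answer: $-14807$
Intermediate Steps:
$p{\left(O,Q \right)} = Q - \left(-2 + 2 Q\right)^{2}$ ($p{\left(O,Q \right)} = Q - \left(2 Q - 2\right)^{2} = Q - \left(-2 + 2 Q\right)^{2}$)
$\left(-13\right) \left(-17\right) p{\left(-1 - c{\left(3,-3 \right)},-3 \right)} = \left(-13\right) \left(-17\right) \left(-3 - 4 \left(-1 - 3\right)^{2}\right) = 221 \left(-3 - 4 \left(-4\right)^{2}\right) = 221 \left(-3 - 64\right) = 221 \left(-67\right) = -14807$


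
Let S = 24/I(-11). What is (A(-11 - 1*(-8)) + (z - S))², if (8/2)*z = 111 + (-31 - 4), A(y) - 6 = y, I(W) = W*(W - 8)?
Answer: 20921476/43681 ≈ 478.96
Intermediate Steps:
I(W) = W*(-8 + W)
S = 24/209 (S = 24/((-11*(-8 - 11))) = 24/((-11*(-19))) = 24/209 ≈ 0.11483)
A(y) = 6 + y
z = 19 (z = (111 + (-31 - 4))/4 = (111 - 35)/4 = (¼)*76 = 19)
(A(-11 - 1*(-8)) + (z - S))² = ((6 + (-11 - 1*(-8))) + (19 - 1*24/209))² = ((6 + (-11 + 8)) + (19 - 24/209))² = ((6 - 3) + 3947/209)² = (3 + 3947/209)² = (4574/209)² = 20921476/43681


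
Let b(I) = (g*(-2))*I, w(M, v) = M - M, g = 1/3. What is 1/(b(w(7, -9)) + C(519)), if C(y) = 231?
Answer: 1/231 ≈ 0.0043290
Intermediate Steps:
g = 1/3 ≈ 0.33333
w(M, v) = 0
b(I) = -2*I/3 (b(I) = ((1/3)*(-2))*I = -2*I/3)
1/(b(w(7, -9)) + C(519)) = 1/(-2/3*0 + 231) = 1/(0 + 231) = 1/231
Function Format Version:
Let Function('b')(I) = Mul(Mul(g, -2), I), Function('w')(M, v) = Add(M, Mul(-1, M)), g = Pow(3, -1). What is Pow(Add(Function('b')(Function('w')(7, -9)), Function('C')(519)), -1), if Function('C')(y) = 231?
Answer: Rational(1, 231) ≈ 0.0043290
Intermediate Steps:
g = Rational(1, 3) ≈ 0.33333
Function('w')(M, v) = 0
Function('b')(I) = Mul(Rational(-2, 3), I) (Function('b')(I) = Mul(Mul(Rational(1, 3), -2), I) = Mul(Rational(-2, 3), I))
Pow(Add(Function('b')(Function('w')(7, -9)), Function('C')(519)), -1) = Pow(Add(Mul(Rational(-2, 3), 0), 231), -1) = Pow(Add(0, 231), -1) = Pow(231, -1) = Rational(1, 231)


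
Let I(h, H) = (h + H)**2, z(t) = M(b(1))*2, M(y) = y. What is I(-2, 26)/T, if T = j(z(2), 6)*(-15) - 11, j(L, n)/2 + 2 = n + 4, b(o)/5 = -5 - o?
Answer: -576/251 ≈ -2.2948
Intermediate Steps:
b(o) = -25 - 5*o (b(o) = 5*(-5 - o) = -25 - 5*o)
z(t) = -60 (z(t) = (-25 - 5*1)*2 = (-25 - 5)*2 = -30*2 = -60)
j(L, n) = 4 + 2*n (j(L, n) = -4 + 2*(n + 4) = -4 + 2*(4 + n) = -4 + (8 + 2*n) = 4 + 2*n)
I(h, H) = (H + h)**2
T = -251 (T = (4 + 2*6)*(-15) - 11 = (4 + 12)*(-15) - 11 = 16*(-15) - 11 = -240 - 11 = -251)
I(-2, 26)/T = (26 - 2)**2/(-251) = 24**2*(-1/251) = 576*(-1/251) = -576/251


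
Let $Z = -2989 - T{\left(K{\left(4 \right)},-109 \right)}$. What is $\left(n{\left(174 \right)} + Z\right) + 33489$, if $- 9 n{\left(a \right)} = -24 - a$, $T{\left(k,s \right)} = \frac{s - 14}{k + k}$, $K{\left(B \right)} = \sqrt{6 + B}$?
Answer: $30522 + \frac{123 \sqrt{10}}{20} \approx 30541.0$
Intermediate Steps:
$T{\left(k,s \right)} = \frac{-14 + s}{2 k}$
$n{\left(a \right)} = \frac{8}{3} + \frac{a}{9}$ ($n{\left(a \right)} = - \frac{-24 - a}{9} = \frac{8}{3} + \frac{a}{9}$)
$Z = -2989 + \frac{123 \sqrt{10}}{20}$ ($Z = -2989 - \frac{-14 - 109}{2 \sqrt{6 + 4}} = -2989 - \frac{1}{2} \frac{1}{\sqrt{10}} \left(-123\right) = -2989 - \frac{1}{2} \frac{\sqrt{10}}{10} \left(-123\right) = -2989 - - \frac{123 \sqrt{10}}{20} = -2989 + \frac{123 \sqrt{10}}{20} \approx -2969.6$)
$\left(n{\left(174 \right)} + Z\right) + 33489 = \left(\left(\frac{8}{3} + \frac{1}{9} \cdot 174\right) - \left(2989 - \frac{123 \sqrt{10}}{20}\right)\right) + 33489 = \left(\left(\frac{8}{3} + \frac{58}{3}\right) - \left(2989 - \frac{123 \sqrt{10}}{20}\right)\right) + 33489 = \left(22 - \left(2989 - \frac{123 \sqrt{10}}{20}\right)\right) + 33489 = \left(-2967 + \frac{123 \sqrt{10}}{20}\right) + 33489 = 30522 + \frac{123 \sqrt{10}}{20}$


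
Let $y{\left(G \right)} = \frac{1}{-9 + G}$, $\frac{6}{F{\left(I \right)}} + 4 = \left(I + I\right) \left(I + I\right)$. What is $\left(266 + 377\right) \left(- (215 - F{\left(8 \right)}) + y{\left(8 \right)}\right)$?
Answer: $- \frac{5832653}{42} \approx -1.3887 \cdot 10^{5}$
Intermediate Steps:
$F{\left(I \right)} = \frac{6}{-4 + 4 I^{2}}$ ($F{\left(I \right)} = \frac{6}{-4 + \left(I + I\right) \left(I + I\right)} = \frac{6}{-4 + 2 I 2 I} = \frac{6}{-4 + 4 I^{2}}$)
$\left(266 + 377\right) \left(- (215 - F{\left(8 \right)}) + y{\left(8 \right)}\right) = \left(266 + 377\right) \left(- (215 - \frac{3}{2 \left(-1 + 8^{2}\right)}) + \frac{1}{-9 + 8}\right) = 643 \left(- (215 - \frac{3}{2 \left(-1 + 64\right)}) + \frac{1}{-1}\right) = 643 \left(- (215 - \frac{3}{2 \cdot 63}) - 1\right) = 643 \left(- (215 - \frac{3}{2} \cdot \frac{1}{63}) - 1\right) = 643 \left(- (215 - \frac{1}{42}) - 1\right) = 643 \left(\left(-1\right) \frac{9029}{42} - 1\right) = 643 \left(- \frac{9029}{42} - 1\right) = 643 \left(- \frac{9071}{42}\right) = - \frac{5832653}{42}$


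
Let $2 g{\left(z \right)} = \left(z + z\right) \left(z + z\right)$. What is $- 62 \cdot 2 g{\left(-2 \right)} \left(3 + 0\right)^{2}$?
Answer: $-8928$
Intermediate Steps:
$g{\left(z \right)} = 2 z^{2}$ ($g{\left(z \right)} = \frac{\left(z + z\right) \left(z + z\right)}{2} = \frac{2 z 2 z}{2} = \frac{4 z^{2}}{2} = 2 z^{2}$)
$- 62 \cdot 2 g{\left(-2 \right)} \left(3 + 0\right)^{2} = - 62 \cdot 2 \cdot 2 \left(-2\right)^{2} \left(3 + 0\right)^{2} = - 62 \cdot 2 \cdot 2 \cdot 4 \cdot 3^{2} = - 62 \cdot 2 \cdot 8 \cdot 9 = - 62 \cdot 16 \cdot 9 = \left(-62\right) 144 = -8928$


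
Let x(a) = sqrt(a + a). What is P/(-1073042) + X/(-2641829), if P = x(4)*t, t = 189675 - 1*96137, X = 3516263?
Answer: -3516263/2641829 - 93538*sqrt(2)/536521 ≈ -1.5776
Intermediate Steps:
x(a) = sqrt(2)*sqrt(a) (x(a) = sqrt(2*a) = sqrt(2)*sqrt(a))
t = 93538 (t = 189675 - 96137 = 93538)
P = 187076*sqrt(2) (P = (sqrt(2)*sqrt(4))*93538 = (sqrt(2)*2)*93538 = (2*sqrt(2))*93538 = 187076*sqrt(2) ≈ 2.6457e+5)
P/(-1073042) + X/(-2641829) = (187076*sqrt(2))/(-1073042) + 3516263/(-2641829) = (187076*sqrt(2))*(-1/1073042) + 3516263*(-1/2641829) = -93538*sqrt(2)/536521 - 3516263/2641829 = -3516263/2641829 - 93538*sqrt(2)/536521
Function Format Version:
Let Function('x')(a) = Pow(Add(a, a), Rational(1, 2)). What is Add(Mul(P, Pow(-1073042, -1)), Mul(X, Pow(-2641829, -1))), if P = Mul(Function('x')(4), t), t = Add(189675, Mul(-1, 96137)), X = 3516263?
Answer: Add(Rational(-3516263, 2641829), Mul(Rational(-93538, 536521), Pow(2, Rational(1, 2)))) ≈ -1.5776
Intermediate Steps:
Function('x')(a) = Mul(Pow(2, Rational(1, 2)), Pow(a, Rational(1, 2))) (Function('x')(a) = Pow(Mul(2, a), Rational(1, 2)) = Mul(Pow(2, Rational(1, 2)), Pow(a, Rational(1, 2))))
t = 93538 (t = Add(189675, -96137) = 93538)
P = Mul(187076, Pow(2, Rational(1, 2))) (P = Mul(Mul(Pow(2, Rational(1, 2)), Pow(4, Rational(1, 2))), 93538) = Mul(Mul(Pow(2, Rational(1, 2)), 2), 93538) = Mul(Mul(2, Pow(2, Rational(1, 2))), 93538) = Mul(187076, Pow(2, Rational(1, 2))) ≈ 2.6457e+5)
Add(Mul(P, Pow(-1073042, -1)), Mul(X, Pow(-2641829, -1))) = Add(Mul(Mul(187076, Pow(2, Rational(1, 2))), Pow(-1073042, -1)), Mul(3516263, Pow(-2641829, -1))) = Add(Mul(Mul(187076, Pow(2, Rational(1, 2))), Rational(-1, 1073042)), Mul(3516263, Rational(-1, 2641829))) = Add(Mul(Rational(-93538, 536521), Pow(2, Rational(1, 2))), Rational(-3516263, 2641829)) = Add(Rational(-3516263, 2641829), Mul(Rational(-93538, 536521), Pow(2, Rational(1, 2))))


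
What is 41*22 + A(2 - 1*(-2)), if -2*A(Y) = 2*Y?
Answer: 898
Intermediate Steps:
A(Y) = -Y
41*22 + A(2 - 1*(-2)) = 41*22 - (2 - 1*(-2)) = 902 - (2 + 2) = 902 - 1*4 = 902 - 4 = 898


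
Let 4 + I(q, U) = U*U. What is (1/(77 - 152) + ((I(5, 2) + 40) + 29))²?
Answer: 26770276/5625 ≈ 4759.2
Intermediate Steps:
I(q, U) = -4 + U² (I(q, U) = -4 + U*U = -4 + U²)
(1/(77 - 152) + ((I(5, 2) + 40) + 29))² = (1/(77 - 152) + (((-4 + 2²) + 40) + 29))² = (1/(-75) + (((-4 + 4) + 40) + 29))² = (-1/75 + ((0 + 40) + 29))² = (-1/75 + (40 + 29))² = (-1/75 + 69)² = (5174/75)² = 26770276/5625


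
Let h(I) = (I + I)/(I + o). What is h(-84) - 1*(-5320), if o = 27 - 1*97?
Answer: 58532/11 ≈ 5321.1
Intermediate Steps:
o = -70 (o = 27 - 97 = -70)
h(I) = 2*I/(-70 + I) (h(I) = (I + I)/(I - 70) = (2*I)/(-70 + I) = 2*I/(-70 + I))
h(-84) - 1*(-5320) = 2*(-84)/(-70 - 84) - 1*(-5320) = 2*(-84)/(-154) + 5320 = 2*(-84)*(-1/154) + 5320 = 12/11 + 5320 = 58532/11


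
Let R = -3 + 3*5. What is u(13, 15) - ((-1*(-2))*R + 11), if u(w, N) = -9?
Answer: -44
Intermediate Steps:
R = 12 (R = -3 + 15 = 12)
u(13, 15) - ((-1*(-2))*R + 11) = -9 - (-1*(-2)*12 + 11) = -9 - (2*12 + 11) = -9 - (24 + 11) = -9 - 1*35 = -9 - 35 = -44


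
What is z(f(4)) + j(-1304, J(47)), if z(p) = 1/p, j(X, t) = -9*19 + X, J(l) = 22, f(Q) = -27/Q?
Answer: -39829/27 ≈ -1475.1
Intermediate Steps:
j(X, t) = -171 + X
z(f(4)) + j(-1304, J(47)) = 1/(-27/4) + (-171 - 1304) = 1/(-27*¼) - 1475 = 1/(-27/4) - 1475 = -4/27 - 1475 = -39829/27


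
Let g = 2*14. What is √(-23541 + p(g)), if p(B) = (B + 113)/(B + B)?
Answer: I*√18454170/28 ≈ 153.42*I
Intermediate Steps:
g = 28
p(B) = (113 + B)/(2*B) (p(B) = (113 + B)/((2*B)) = (113 + B)*(1/(2*B)) = (113 + B)/(2*B))
√(-23541 + p(g)) = √(-23541 + (½)*(113 + 28)/28) = √(-23541 + (½)*(1/28)*141) = √(-23541 + 141/56) = √(-1318155/56) = I*√18454170/28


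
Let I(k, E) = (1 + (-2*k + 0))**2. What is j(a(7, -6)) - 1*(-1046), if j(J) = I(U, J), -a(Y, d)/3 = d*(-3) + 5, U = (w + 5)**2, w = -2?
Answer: 1335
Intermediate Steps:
U = 9 (U = (-2 + 5)**2 = 3**2 = 9)
a(Y, d) = -15 + 9*d (a(Y, d) = -3*(d*(-3) + 5) = -3*(-3*d + 5) = -3*(5 - 3*d) = -15 + 9*d)
I(k, E) = (1 - 2*k)**2
j(J) = 289 (j(J) = (-1 + 2*9)**2 = (-1 + 18)**2 = 17**2 = 289)
j(a(7, -6)) - 1*(-1046) = 289 - 1*(-1046) = 289 + 1046 = 1335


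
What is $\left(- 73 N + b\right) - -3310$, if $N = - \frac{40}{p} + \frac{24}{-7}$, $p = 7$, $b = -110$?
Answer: $\frac{27072}{7} \approx 3867.4$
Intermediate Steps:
$N = - \frac{64}{7}$ ($N = - \frac{40}{7} + \frac{24}{-7} = \left(-40\right) \frac{1}{7} + 24 \left(- \frac{1}{7}\right) = - \frac{40}{7} - \frac{24}{7} = - \frac{64}{7} \approx -9.1429$)
$\left(- 73 N + b\right) - -3310 = \left(\left(-73\right) \left(- \frac{64}{7}\right) - 110\right) - -3310 = \left(\frac{4672}{7} - 110\right) + 3310 = \frac{3902}{7} + 3310 = \frac{27072}{7}$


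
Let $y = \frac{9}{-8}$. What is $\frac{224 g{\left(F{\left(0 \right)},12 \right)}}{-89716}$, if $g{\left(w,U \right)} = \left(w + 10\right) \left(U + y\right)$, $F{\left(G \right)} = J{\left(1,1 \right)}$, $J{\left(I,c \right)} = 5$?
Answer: $- \frac{9135}{22429} \approx -0.40729$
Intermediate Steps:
$F{\left(G \right)} = 5$
$y = - \frac{9}{8}$ ($y = 9 \left(- \frac{1}{8}\right) = - \frac{9}{8} \approx -1.125$)
$g{\left(w,U \right)} = \left(10 + w\right) \left(- \frac{9}{8} + U\right)$ ($g{\left(w,U \right)} = \left(w + 10\right) \left(U - \frac{9}{8}\right) = \left(10 + w\right) \left(- \frac{9}{8} + U\right)$)
$\frac{224 g{\left(F{\left(0 \right)},12 \right)}}{-89716} = \frac{224 \left(- \frac{45}{4} + 10 \cdot 12 - \frac{45}{8} + 12 \cdot 5\right)}{-89716} = 224 \left(- \frac{45}{4} + 120 - \frac{45}{8} + 60\right) \left(- \frac{1}{89716}\right) = 224 \cdot \frac{1305}{8} \left(- \frac{1}{89716}\right) = 36540 \left(- \frac{1}{89716}\right) = - \frac{9135}{22429}$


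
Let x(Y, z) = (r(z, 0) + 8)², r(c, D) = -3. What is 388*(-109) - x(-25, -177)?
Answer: -42317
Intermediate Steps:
x(Y, z) = 25 (x(Y, z) = (-3 + 8)² = 5² = 25)
388*(-109) - x(-25, -177) = 388*(-109) - 1*25 = -42292 - 25 = -42317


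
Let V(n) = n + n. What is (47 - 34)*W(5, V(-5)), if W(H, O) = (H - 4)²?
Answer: 13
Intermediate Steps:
V(n) = 2*n
W(H, O) = (-4 + H)²
(47 - 34)*W(5, V(-5)) = (47 - 34)*(-4 + 5)² = 13*1² = 13*1 = 13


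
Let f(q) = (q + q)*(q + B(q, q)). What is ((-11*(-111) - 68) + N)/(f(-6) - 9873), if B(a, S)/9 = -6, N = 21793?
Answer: -22946/9153 ≈ -2.5069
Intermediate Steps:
B(a, S) = -54 (B(a, S) = 9*(-6) = -54)
f(q) = 2*q*(-54 + q) (f(q) = (q + q)*(q - 54) = (2*q)*(-54 + q) = 2*q*(-54 + q))
((-11*(-111) - 68) + N)/(f(-6) - 9873) = ((-11*(-111) - 68) + 21793)/(2*(-6)*(-54 - 6) - 9873) = ((1221 - 68) + 21793)/(2*(-6)*(-60) - 9873) = (1153 + 21793)/(720 - 9873) = 22946/(-9153) = 22946*(-1/9153) = -22946/9153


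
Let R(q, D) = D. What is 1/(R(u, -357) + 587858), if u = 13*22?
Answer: 1/587501 ≈ 1.7021e-6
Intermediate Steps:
u = 286
1/(R(u, -357) + 587858) = 1/(-357 + 587858) = 1/587501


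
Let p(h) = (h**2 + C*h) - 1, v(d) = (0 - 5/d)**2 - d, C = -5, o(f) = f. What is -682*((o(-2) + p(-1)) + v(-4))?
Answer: -46717/8 ≈ -5839.6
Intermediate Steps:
v(d) = -d + 25/d**2 (v(d) = (-5/d)**2 - d = 25/d**2 - d = -d + 25/d**2)
p(h) = -1 + h**2 - 5*h (p(h) = (h**2 - 5*h) - 1 = -1 + h**2 - 5*h)
-682*((o(-2) + p(-1)) + v(-4)) = -682*((-2 + (-1 + (-1)**2 - 5*(-1))) + (-1*(-4) + 25/(-4)**2)) = -682*((-2 + (-1 + 1 + 5)) + (4 + 25*(1/16))) = -682*((-2 + 5) + (4 + 25/16)) = -682*(3 + 89/16) = -682*137/16 = -46717/8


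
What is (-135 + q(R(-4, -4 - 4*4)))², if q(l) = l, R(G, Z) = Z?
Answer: 24025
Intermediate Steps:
(-135 + q(R(-4, -4 - 4*4)))² = (-135 + (-4 - 4*4))² = (-135 + (-4 - 16))² = (-135 - 20)² = (-155)² = 24025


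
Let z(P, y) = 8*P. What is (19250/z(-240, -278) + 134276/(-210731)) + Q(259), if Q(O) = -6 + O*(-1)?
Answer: -11153431447/40460352 ≈ -275.66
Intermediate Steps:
Q(O) = -6 - O
(19250/z(-240, -278) + 134276/(-210731)) + Q(259) = (19250/((8*(-240))) + 134276/(-210731)) + (-6 - 1*259) = (19250/(-1920) + 134276*(-1/210731)) + (-6 - 259) = (19250*(-1/1920) - 134276/210731) - 265 = (-1925/192 - 134276/210731) - 265 = -431438167/40460352 - 265 = -11153431447/40460352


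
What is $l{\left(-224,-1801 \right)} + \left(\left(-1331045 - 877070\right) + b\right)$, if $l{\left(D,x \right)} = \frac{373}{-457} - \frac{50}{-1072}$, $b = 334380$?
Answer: $- \frac{458975324223}{244952} \approx -1.8737 \cdot 10^{6}$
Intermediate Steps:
$l{\left(D,x \right)} = - \frac{188503}{244952}$ ($l{\left(D,x \right)} = 373 \left(- \frac{1}{457}\right) - - \frac{25}{536} = - \frac{373}{457} + \frac{25}{536} = - \frac{188503}{244952}$)
$l{\left(-224,-1801 \right)} + \left(\left(-1331045 - 877070\right) + b\right) = - \frac{188503}{244952} + \left(\left(-1331045 - 877070\right) + 334380\right) = - \frac{188503}{244952} + \left(-2208115 + 334380\right) = - \frac{188503}{244952} - 1873735 = - \frac{458975324223}{244952}$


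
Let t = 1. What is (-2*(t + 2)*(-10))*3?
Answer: 180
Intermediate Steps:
(-2*(t + 2)*(-10))*3 = (-2*(1 + 2)*(-10))*3 = (-2*3*(-10))*3 = -6*(-10)*3 = 60*3 = 180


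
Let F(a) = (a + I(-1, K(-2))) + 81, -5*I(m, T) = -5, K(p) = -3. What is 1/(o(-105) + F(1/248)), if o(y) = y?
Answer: -248/5703 ≈ -0.043486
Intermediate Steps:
I(m, T) = 1 (I(m, T) = -⅕*(-5) = 1)
F(a) = 82 + a (F(a) = (a + 1) + 81 = (1 + a) + 81 = 82 + a)
1/(o(-105) + F(1/248)) = 1/(-105 + (82 + 1/248)) = 1/(-105 + 20337/248) = 1/(-5703/248) = -248/5703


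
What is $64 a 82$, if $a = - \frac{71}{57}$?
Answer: $- \frac{372608}{57} \approx -6537.0$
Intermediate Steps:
$a = - \frac{71}{57}$ ($a = \left(-71\right) \frac{1}{57} = - \frac{71}{57} \approx -1.2456$)
$64 a 82 = 64 \left(- \frac{71}{57}\right) 82 = \left(- \frac{4544}{57}\right) 82 = - \frac{372608}{57}$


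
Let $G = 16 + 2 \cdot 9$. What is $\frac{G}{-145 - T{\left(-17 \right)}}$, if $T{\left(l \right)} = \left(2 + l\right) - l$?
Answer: $- \frac{34}{147} \approx -0.23129$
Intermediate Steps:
$T{\left(l \right)} = 2$
$G = 34$ ($G = 16 + 18 = 34$)
$\frac{G}{-145 - T{\left(-17 \right)}} = \frac{34}{-145 - 2} = \frac{34}{-147} = 34 \left(- \frac{1}{147}\right) = - \frac{34}{147}$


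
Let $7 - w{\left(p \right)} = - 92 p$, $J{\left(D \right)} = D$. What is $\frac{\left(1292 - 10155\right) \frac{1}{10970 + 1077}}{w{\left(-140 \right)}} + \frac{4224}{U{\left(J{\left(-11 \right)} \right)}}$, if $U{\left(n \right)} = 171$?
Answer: $\frac{24261621871}{982179863} \approx 24.702$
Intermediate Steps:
$w{\left(p \right)} = 7 + 92 p$ ($w{\left(p \right)} = 7 - - 92 p = 7 + 92 p$)
$\frac{\left(1292 - 10155\right) \frac{1}{10970 + 1077}}{w{\left(-140 \right)}} + \frac{4224}{U{\left(J{\left(-11 \right)} \right)}} = \frac{\left(1292 - 10155\right) \frac{1}{10970 + 1077}}{7 + 92 \left(-140\right)} + \frac{4224}{171} = \frac{\left(-8863\right) \frac{1}{12047}}{7 - 12880} + 4224 \cdot \frac{1}{171} = \frac{\left(-8863\right) \frac{1}{12047}}{-12873} + \frac{1408}{57} = \left(- \frac{8863}{12047}\right) \left(- \frac{1}{12873}\right) + \frac{1408}{57} = \frac{8863}{155081031} + \frac{1408}{57} = \frac{24261621871}{982179863}$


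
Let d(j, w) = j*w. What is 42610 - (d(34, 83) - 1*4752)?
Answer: 44540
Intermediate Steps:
42610 - (d(34, 83) - 1*4752) = 42610 - (34*83 - 1*4752) = 42610 - (2822 - 4752) = 42610 - 1*(-1930) = 42610 + 1930 = 44540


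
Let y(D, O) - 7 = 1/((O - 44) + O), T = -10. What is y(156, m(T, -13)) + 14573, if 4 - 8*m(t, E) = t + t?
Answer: 554039/38 ≈ 14580.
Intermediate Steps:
m(t, E) = ½ - t/4 (m(t, E) = ½ - (t + t)/8 = ½ - t/4)
y(D, O) = 7 + 1/(-44 + 2*O) (y(D, O) = 7 + 1/((O - 44) + O) = 7 + 1/((-44 + O) + O) = 7 + 1/(-44 + 2*O))
y(156, m(T, -13)) + 14573 = (-307 + 14*(½ - ¼*(-10)))/(2*(-22 + (½ - ¼*(-10)))) + 14573 = (-307 + 14*(½ + 5/2))/(2*(-22 + (½ + 5/2))) + 14573 = (-307 + 14*3)/(2*(-22 + 3)) + 14573 = (½)*(-307 + 42)/(-19) + 14573 = (½)*(-1/19)*(-265) + 14573 = 265/38 + 14573 = 554039/38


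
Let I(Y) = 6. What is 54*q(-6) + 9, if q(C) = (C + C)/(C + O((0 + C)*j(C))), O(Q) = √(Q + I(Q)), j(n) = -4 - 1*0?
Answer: 657 + 108*√30 ≈ 1248.5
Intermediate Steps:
j(n) = -4 (j(n) = -4 + 0 = -4)
O(Q) = √(6 + Q) (O(Q) = √(Q + 6) = √(6 + Q))
q(C) = 2*C/(C + √(6 - 4*C)) (q(C) = (C + C)/(C + √(6 + (0 + C)*(-4))) = (2*C)/(C + √(6 + C*(-4))) = (2*C)/(C + √(6 - 4*C)) = 2*C/(C + √(6 - 4*C)))
54*q(-6) + 9 = 54*(2*(-6)/(-6 + √2*√(3 - 2*(-6)))) + 9 = 54*(2*(-6)/(-6 + √2*√(3 + 12))) + 9 = 54*(2*(-6)/(-6 + √2*√15)) + 9 = 54*(2*(-6)/(-6 + √30)) + 9 = 54*(-12/(-6 + √30)) + 9 = -648/(-6 + √30) + 9 = 9 - 648/(-6 + √30)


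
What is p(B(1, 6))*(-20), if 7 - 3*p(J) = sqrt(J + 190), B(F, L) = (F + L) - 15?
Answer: -140/3 + 20*sqrt(182)/3 ≈ 43.272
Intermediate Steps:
B(F, L) = -15 + F + L
p(J) = 7/3 - sqrt(190 + J)/3 (p(J) = 7/3 - sqrt(J + 190)/3 = 7/3 - sqrt(190 + J)/3)
p(B(1, 6))*(-20) = (7/3 - sqrt(190 + (-15 + 1 + 6))/3)*(-20) = (7/3 - sqrt(190 - 8)/3)*(-20) = (7/3 - sqrt(182)/3)*(-20) = -140/3 + 20*sqrt(182)/3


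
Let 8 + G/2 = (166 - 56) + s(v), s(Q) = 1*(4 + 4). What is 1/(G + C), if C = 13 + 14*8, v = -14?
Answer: 1/345 ≈ 0.0028986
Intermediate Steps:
C = 125 (C = 13 + 112 = 125)
s(Q) = 8 (s(Q) = 1*8 = 8)
G = 220 (G = -16 + 2*((166 - 56) + 8) = -16 + 2*(110 + 8) = -16 + 2*118 = -16 + 236 = 220)
1/(G + C) = 1/(220 + 125) = 1/345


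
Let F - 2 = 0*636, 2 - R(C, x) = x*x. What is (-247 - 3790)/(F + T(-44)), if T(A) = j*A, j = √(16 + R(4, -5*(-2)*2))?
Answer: -4037/369778 - 44407*I*√382/184889 ≈ -0.010917 - 4.6943*I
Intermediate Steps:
R(C, x) = 2 - x² (R(C, x) = 2 - x*x = 2 - x²)
F = 2 (F = 2 + 0*636 = 2 + 0 = 2)
j = I*√382 (j = √(16 + (2 - (-5*(-2)*2)²)) = √(16 + (2 - (10*2)²)) = √(16 + (2 - 1*20²)) = √(16 + (2 - 1*400)) = √(16 + (2 - 400)) = √(16 - 398) = √(-382) = I*√382 ≈ 19.545*I)
T(A) = I*A*√382 (T(A) = (I*√382)*A = I*A*√382)
(-247 - 3790)/(F + T(-44)) = (-247 - 3790)/(2 + I*(-44)*√382) = -4037/(2 - 44*I*√382)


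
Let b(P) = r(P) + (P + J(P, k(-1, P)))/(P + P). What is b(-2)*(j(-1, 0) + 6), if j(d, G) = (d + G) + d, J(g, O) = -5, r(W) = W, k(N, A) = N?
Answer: -1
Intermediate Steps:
j(d, G) = G + 2*d (j(d, G) = (G + d) + d = G + 2*d)
b(P) = P + (-5 + P)/(2*P) (b(P) = P + (P - 5)/(P + P) = P + (-5 + P)/((2*P)) = P + (-5 + P)*(1/(2*P)) = P + (-5 + P)/(2*P))
b(-2)*(j(-1, 0) + 6) = (½ - 2 - 5/2/(-2))*((0 + 2*(-1)) + 6) = (½ - 2 - 5/2*(-½))*((0 - 2) + 6) = (½ - 2 + 5/4)*(-2 + 6) = -¼*4 = -1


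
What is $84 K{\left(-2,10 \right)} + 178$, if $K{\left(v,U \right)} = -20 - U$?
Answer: $-2342$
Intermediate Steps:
$84 K{\left(-2,10 \right)} + 178 = 84 \left(-20 - 10\right) + 178 = 84 \left(-30\right) + 178 = -2520 + 178 = -2342$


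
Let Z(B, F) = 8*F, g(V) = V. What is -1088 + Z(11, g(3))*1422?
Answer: 33040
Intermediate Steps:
-1088 + Z(11, g(3))*1422 = -1088 + (8*3)*1422 = -1088 + 24*1422 = -1088 + 34128 = 33040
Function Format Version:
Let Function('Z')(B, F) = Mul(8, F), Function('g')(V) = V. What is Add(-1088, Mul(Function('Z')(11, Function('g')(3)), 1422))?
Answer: 33040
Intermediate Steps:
Add(-1088, Mul(Function('Z')(11, Function('g')(3)), 1422)) = Add(-1088, Mul(Mul(8, 3), 1422)) = Add(-1088, Mul(24, 1422)) = Add(-1088, 34128) = 33040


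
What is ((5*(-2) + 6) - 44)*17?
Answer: -816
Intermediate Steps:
((5*(-2) + 6) - 44)*17 = ((-10 + 6) - 44)*17 = (-4 - 44)*17 = -48*17 = -816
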